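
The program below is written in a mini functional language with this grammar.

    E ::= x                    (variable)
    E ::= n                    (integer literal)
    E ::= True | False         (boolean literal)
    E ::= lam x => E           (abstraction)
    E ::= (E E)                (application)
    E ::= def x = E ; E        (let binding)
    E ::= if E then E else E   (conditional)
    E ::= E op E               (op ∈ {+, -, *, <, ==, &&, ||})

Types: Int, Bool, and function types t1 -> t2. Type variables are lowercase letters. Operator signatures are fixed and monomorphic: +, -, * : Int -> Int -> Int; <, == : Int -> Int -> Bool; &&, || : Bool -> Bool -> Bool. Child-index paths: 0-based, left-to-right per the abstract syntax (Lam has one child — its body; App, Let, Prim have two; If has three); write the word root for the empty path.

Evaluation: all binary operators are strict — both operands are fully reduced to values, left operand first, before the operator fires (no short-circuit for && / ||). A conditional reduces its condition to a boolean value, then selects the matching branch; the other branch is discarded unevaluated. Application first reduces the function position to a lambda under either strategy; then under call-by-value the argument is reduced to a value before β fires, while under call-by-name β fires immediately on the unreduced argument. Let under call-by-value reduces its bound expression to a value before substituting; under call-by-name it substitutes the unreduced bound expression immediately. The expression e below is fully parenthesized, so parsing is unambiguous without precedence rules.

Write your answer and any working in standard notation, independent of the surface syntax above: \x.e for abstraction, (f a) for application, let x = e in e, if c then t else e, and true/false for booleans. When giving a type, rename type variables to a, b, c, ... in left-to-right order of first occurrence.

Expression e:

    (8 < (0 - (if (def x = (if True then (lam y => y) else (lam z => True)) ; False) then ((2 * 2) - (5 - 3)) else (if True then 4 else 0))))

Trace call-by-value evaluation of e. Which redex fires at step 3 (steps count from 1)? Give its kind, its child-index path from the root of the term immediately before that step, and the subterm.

Trace:
step 0: (8 < (0 - (if (let x = (if true then (\y.y) else (\z.true)) in false) then ((2 * 2) - (5 - 3)) else (if true then 4 else 0))))
step 1: [if@1.1.0.0] (8 < (0 - (if (let x = (\y.y) in false) then ((2 * 2) - (5 - 3)) else (if true then 4 else 0))))
step 2: [let@1.1.0] (8 < (0 - (if false then ((2 * 2) - (5 - 3)) else (if true then 4 else 0))))
step 3: [if@1.1] (8 < (0 - (if true then 4 else 0)))

Answer: if at 1.1 : (if false then ((2 * 2) - (5 - 3)) else (if true then 4 else 0))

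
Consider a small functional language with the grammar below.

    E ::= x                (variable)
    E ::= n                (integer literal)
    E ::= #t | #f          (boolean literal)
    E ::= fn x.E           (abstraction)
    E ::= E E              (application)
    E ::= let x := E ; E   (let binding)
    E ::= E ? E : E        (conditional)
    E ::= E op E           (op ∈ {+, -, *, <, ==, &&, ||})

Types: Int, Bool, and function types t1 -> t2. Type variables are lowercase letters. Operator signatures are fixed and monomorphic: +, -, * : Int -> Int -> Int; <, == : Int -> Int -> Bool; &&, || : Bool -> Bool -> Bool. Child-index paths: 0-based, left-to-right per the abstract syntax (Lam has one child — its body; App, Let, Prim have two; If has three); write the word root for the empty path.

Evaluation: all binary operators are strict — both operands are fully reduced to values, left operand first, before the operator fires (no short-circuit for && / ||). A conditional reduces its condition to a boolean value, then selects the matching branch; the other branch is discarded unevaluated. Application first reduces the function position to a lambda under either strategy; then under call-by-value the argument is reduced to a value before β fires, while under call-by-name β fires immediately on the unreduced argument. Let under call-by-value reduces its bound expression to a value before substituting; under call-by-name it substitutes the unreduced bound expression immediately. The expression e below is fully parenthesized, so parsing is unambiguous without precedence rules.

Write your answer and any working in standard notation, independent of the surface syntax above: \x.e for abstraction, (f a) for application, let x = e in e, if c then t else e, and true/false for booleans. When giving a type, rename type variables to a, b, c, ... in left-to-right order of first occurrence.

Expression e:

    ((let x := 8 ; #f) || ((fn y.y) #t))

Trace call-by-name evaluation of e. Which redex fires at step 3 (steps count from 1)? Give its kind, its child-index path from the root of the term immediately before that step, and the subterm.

Derivation:
step 0: ((let x = 8 in false) || ((\y.y) true))
step 1: [let@0] (false || ((\y.y) true))
step 2: [beta@1] (false || true)
step 3: [delta@root] true

Answer: delta at root : (false || true)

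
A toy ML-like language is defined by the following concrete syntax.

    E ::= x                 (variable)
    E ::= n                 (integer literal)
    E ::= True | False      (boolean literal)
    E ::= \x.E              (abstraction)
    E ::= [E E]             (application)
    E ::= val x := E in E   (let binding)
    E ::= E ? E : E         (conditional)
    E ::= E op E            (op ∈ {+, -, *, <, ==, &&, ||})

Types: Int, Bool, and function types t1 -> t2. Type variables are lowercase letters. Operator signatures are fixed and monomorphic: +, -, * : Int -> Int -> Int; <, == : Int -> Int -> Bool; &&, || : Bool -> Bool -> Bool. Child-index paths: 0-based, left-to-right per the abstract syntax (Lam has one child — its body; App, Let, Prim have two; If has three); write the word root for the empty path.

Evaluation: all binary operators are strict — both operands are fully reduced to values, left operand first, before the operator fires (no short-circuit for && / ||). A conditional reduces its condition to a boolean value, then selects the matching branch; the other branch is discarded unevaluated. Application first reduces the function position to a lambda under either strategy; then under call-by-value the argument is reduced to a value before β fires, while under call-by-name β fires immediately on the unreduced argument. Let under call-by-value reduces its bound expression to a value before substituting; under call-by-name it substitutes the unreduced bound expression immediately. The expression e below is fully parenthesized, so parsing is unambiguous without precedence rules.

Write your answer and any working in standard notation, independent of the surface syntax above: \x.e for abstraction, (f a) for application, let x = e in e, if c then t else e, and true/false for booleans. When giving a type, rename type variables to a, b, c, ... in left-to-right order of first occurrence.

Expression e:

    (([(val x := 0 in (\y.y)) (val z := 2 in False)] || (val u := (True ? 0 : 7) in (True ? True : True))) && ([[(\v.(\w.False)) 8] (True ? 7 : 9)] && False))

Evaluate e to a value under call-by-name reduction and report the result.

Derivation:
step 0: ((((let x = 0 in (\y.y)) (let z = 2 in false)) || (let u = (if true then 0 else 7) in (if true then true else true))) && ((((\v.(\w.false)) 8) (if true then 7 else 9)) && false))
step 1: [let@0.0.0] ((((\y.y) (let z = 2 in false)) || (let u = (if true then 0 else 7) in (if true then true else true))) && ((((\v.(\w.false)) 8) (if true then 7 else 9)) && false))
step 2: [beta@0.0] (((let z = 2 in false) || (let u = (if true then 0 else 7) in (if true then true else true))) && ((((\v.(\w.false)) 8) (if true then 7 else 9)) && false))
step 3: [let@0.0] ((false || (let u = (if true then 0 else 7) in (if true then true else true))) && ((((\v.(\w.false)) 8) (if true then 7 else 9)) && false))
step 4: [let@0.1] ((false || (if true then true else true)) && ((((\v.(\w.false)) 8) (if true then 7 else 9)) && false))
step 5: [if@0.1] ((false || true) && ((((\v.(\w.false)) 8) (if true then 7 else 9)) && false))
step 6: [delta@0] (true && ((((\v.(\w.false)) 8) (if true then 7 else 9)) && false))
step 7: [beta@1.0.0] (true && (((\w.false) (if true then 7 else 9)) && false))
step 8: [beta@1.0] (true && (false && false))
step 9: [delta@1] (true && false)
step 10: [delta@root] false

Answer: false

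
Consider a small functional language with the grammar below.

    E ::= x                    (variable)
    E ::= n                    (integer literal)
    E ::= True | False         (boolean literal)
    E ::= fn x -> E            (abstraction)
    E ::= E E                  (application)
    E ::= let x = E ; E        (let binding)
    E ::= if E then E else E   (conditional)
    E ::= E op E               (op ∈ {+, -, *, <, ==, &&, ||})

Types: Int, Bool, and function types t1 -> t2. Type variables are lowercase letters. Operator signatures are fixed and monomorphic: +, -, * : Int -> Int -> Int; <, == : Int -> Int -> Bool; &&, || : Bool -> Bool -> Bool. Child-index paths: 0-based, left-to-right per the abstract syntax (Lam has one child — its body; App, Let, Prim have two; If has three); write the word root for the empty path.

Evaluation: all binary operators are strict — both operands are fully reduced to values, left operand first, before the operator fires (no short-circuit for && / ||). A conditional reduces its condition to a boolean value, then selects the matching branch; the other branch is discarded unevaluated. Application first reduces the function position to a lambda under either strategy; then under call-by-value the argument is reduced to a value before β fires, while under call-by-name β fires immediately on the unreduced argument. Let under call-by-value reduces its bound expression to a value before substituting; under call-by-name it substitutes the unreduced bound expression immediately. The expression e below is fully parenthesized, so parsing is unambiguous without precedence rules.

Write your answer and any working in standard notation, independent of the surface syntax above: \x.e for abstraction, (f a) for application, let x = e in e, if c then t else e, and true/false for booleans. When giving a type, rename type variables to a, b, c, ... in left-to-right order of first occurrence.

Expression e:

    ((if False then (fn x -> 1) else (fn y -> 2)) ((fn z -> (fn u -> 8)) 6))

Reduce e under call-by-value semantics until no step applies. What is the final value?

Working:
step 0: ((if false then (\x.1) else (\y.2)) ((\z.(\u.8)) 6))
step 1: [if@0] ((\y.2) ((\z.(\u.8)) 6))
step 2: [beta@1] ((\y.2) (\u.8))
step 3: [beta@root] 2

Answer: 2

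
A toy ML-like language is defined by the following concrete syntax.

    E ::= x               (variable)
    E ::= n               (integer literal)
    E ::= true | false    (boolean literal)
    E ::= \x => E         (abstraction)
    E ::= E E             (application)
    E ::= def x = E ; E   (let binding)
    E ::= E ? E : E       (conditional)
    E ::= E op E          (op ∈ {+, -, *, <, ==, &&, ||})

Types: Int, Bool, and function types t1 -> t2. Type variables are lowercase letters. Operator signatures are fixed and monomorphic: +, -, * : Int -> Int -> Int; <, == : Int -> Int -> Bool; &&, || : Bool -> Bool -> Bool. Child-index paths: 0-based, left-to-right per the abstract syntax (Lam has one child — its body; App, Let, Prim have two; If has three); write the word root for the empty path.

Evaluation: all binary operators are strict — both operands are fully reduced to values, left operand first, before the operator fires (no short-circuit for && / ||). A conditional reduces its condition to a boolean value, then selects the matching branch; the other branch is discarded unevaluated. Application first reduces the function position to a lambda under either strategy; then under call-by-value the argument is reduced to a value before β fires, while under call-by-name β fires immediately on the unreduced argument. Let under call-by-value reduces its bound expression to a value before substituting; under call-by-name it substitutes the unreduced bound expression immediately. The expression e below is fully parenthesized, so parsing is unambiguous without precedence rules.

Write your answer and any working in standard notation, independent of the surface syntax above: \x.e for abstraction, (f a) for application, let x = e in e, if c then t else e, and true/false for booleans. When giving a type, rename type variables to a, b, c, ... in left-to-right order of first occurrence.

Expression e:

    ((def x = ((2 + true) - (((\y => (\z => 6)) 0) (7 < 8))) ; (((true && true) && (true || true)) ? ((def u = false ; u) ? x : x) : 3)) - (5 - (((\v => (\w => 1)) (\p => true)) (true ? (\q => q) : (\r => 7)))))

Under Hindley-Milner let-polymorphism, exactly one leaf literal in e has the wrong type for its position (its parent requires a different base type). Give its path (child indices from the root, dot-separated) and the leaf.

Derivation:
  unify Int ~ Int
  unify Bool ~ Int
  FAIL: mismatch Bool ~ Int

Answer: 0.0.0.1 : true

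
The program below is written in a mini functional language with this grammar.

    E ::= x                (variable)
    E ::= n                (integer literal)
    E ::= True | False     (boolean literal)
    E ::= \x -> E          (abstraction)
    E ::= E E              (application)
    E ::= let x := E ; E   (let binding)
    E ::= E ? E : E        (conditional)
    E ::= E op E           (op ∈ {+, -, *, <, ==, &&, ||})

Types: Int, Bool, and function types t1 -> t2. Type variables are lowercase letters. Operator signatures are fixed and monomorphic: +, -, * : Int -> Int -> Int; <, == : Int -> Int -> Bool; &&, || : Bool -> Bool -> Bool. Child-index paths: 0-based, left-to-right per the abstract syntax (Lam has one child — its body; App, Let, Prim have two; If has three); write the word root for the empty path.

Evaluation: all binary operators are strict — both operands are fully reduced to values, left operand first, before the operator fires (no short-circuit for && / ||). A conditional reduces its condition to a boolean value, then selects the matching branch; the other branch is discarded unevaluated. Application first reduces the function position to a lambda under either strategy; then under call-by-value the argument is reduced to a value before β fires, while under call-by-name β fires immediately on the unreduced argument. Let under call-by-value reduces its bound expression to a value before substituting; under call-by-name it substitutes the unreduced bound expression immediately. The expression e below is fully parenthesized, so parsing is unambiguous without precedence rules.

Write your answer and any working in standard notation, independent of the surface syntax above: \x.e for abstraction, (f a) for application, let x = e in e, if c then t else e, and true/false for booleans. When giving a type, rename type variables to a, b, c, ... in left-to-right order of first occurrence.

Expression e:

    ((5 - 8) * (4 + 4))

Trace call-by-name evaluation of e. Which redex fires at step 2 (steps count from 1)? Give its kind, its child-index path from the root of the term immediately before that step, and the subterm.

Derivation:
step 0: ((5 - 8) * (4 + 4))
step 1: [delta@0] (-3 * (4 + 4))
step 2: [delta@1] (-3 * 8)

Answer: delta at 1 : (4 + 4)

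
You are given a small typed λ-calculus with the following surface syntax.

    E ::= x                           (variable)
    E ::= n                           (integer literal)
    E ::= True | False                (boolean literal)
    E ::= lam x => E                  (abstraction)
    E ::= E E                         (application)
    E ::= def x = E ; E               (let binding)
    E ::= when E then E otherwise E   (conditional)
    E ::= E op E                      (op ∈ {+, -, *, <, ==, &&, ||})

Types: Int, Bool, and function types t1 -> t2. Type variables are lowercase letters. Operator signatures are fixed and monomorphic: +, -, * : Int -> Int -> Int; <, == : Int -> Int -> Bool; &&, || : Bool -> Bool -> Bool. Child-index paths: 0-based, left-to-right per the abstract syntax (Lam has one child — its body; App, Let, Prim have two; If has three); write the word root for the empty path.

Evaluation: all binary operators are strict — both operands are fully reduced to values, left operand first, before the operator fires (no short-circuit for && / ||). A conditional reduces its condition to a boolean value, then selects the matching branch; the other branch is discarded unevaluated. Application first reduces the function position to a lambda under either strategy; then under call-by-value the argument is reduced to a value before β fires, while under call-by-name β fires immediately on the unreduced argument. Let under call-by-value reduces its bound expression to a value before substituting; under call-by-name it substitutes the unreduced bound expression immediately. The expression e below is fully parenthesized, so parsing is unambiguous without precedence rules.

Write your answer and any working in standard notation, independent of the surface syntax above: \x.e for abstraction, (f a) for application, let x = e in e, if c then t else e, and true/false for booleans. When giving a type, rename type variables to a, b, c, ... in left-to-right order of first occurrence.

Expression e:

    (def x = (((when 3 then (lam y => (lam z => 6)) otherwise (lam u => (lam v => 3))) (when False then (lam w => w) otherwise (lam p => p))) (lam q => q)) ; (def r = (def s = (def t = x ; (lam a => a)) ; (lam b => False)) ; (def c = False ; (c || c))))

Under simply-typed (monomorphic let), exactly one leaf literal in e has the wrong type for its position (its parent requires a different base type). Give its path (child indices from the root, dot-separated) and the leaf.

Answer: 0.0.0.0 : 3

Derivation:
  unify Int ~ Bool
  FAIL: mismatch Int ~ Bool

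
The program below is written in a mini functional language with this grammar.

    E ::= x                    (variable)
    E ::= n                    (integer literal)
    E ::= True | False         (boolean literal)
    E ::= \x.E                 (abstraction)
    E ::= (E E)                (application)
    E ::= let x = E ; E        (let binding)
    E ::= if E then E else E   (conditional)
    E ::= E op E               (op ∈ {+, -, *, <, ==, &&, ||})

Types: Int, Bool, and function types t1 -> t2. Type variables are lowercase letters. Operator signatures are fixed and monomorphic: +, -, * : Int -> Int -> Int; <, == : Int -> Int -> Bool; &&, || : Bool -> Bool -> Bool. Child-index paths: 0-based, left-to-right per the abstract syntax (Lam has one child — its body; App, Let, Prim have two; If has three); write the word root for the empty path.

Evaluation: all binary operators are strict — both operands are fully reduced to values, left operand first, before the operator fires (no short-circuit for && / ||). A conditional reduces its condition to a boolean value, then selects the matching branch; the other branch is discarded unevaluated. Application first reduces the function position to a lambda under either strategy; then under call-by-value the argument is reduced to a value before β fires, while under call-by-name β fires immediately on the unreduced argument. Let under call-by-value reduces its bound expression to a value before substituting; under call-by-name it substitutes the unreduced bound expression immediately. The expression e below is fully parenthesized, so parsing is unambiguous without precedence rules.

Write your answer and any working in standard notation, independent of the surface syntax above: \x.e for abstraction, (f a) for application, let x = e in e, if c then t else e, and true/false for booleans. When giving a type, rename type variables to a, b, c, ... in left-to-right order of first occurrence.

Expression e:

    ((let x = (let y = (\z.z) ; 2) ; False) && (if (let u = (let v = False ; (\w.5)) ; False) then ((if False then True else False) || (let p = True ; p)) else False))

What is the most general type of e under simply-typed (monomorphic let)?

Answer: Bool

Derivation:
z : a
\z._ : a -> a
let y : a -> a
let x : Int
  unify Bool ~ Bool
let v : Bool
\w._ : b -> Int
let u : b -> Int
  unify Bool ~ Bool
  unify Bool ~ Bool
  unify Bool ~ Bool
  unify Bool ~ Bool
let p : Bool
p : Bool
  unify Bool ~ Bool
  unify Bool ~ Bool
  unify Bool ~ Bool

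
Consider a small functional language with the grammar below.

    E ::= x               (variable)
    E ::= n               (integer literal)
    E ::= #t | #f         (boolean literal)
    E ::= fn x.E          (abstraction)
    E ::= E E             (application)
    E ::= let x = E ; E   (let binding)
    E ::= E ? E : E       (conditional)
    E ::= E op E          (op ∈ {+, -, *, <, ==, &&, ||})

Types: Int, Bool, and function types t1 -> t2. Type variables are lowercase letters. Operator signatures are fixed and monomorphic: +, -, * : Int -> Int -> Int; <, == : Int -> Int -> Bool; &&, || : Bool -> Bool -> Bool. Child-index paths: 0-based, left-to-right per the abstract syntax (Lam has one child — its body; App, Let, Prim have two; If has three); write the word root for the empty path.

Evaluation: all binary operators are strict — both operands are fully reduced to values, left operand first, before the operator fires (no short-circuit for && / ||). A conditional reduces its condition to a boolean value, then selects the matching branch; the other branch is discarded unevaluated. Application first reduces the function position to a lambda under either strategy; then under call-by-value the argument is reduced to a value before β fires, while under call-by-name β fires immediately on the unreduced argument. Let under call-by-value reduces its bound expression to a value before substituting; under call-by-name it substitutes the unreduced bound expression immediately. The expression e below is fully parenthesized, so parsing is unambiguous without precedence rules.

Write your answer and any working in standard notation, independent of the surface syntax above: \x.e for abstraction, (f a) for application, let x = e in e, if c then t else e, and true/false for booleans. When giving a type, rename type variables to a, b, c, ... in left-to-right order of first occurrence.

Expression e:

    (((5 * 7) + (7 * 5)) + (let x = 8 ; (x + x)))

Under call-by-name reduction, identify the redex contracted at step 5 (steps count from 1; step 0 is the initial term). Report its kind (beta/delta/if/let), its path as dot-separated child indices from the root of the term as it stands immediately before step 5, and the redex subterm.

Derivation:
step 0: (((5 * 7) + (7 * 5)) + (let x = 8 in (x + x)))
step 1: [delta@0.0] ((35 + (7 * 5)) + (let x = 8 in (x + x)))
step 2: [delta@0.1] ((35 + 35) + (let x = 8 in (x + x)))
step 3: [delta@0] (70 + (let x = 8 in (x + x)))
step 4: [let@1] (70 + (8 + 8))
step 5: [delta@1] (70 + 16)

Answer: delta at 1 : (8 + 8)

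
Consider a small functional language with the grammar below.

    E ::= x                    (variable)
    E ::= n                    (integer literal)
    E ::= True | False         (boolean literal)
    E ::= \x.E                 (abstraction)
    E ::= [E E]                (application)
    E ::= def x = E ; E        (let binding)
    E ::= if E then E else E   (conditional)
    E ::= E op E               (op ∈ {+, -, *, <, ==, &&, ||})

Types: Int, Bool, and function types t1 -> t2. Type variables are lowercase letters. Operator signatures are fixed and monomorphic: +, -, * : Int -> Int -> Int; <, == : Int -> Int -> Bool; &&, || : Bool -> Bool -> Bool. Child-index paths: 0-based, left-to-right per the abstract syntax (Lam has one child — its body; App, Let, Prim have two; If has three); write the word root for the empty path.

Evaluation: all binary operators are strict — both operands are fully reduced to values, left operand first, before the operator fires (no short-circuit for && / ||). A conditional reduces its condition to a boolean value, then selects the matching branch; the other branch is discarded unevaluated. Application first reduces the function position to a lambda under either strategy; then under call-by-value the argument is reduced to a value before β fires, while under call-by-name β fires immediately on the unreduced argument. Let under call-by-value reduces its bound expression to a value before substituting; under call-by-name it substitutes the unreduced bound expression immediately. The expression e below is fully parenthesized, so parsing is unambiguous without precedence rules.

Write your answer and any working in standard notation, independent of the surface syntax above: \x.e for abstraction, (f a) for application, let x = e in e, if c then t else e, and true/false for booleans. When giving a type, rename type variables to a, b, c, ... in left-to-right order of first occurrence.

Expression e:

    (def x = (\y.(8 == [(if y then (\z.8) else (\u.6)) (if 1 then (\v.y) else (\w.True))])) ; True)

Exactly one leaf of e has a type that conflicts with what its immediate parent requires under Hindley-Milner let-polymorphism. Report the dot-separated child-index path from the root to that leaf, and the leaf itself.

Trace:
  unify Int ~ Int
y : a
  unify a ~ Bool
\z._ : b -> Int
\u._ : c -> Int
  unify b -> Int ~ c -> Int
  unify b ~ c
  unify Int ~ Int
  unify Int ~ Bool
  FAIL: mismatch Int ~ Bool

Answer: 0.0.1.1.0 : 1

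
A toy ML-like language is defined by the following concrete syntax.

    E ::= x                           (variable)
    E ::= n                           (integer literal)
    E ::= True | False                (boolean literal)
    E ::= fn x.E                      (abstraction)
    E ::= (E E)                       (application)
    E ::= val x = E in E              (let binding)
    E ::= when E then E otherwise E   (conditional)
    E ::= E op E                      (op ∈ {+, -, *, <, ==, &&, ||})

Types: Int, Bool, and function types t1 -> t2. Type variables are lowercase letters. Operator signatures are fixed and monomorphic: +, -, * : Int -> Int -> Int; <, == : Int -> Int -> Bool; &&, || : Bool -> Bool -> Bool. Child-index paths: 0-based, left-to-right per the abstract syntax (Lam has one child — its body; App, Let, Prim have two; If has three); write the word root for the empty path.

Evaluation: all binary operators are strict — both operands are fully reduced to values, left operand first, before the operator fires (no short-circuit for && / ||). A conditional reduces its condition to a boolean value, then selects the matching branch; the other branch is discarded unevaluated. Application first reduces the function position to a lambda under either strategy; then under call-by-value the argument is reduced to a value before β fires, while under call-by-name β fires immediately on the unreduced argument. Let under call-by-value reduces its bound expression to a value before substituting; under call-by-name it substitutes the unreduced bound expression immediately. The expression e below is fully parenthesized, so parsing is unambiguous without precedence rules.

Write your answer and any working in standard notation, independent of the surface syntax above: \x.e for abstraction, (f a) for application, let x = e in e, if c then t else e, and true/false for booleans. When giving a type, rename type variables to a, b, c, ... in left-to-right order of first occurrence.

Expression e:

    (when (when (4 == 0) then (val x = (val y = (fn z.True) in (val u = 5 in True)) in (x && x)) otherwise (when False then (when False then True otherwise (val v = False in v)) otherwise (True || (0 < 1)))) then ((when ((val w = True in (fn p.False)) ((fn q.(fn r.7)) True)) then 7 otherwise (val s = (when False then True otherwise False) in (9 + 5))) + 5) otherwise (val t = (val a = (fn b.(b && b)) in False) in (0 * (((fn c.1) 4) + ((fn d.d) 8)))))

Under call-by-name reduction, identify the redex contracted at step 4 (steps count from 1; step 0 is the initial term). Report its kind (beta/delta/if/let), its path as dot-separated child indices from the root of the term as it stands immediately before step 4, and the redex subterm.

Answer: delta at 0.1 : (0 < 1)

Working:
step 0: (if (if (4 == 0) then (let x = (let y = (\z.true) in (let u = 5 in true)) in (x && x)) else (if false then (if false then true else (let v = false in v)) else (true || (0 < 1)))) then ((if ((let w = true in (\p.false)) ((\q.(\r.7)) true)) then 7 else (let s = (if false then true else false) in (9 + 5))) + 5) else (let t = (let a = (\b.(b && b)) in false) in (0 * (((\c.1) 4) + ((\d.d) 8)))))
step 1: [delta@0.0] (if (if false then (let x = (let y = (\z.true) in (let u = 5 in true)) in (x && x)) else (if false then (if false then true else (let v = false in v)) else (true || (0 < 1)))) then ((if ((let w = true in (\p.false)) ((\q.(\r.7)) true)) then 7 else (let s = (if false then true else false) in (9 + 5))) + 5) else (let t = (let a = (\b.(b && b)) in false) in (0 * (((\c.1) 4) + ((\d.d) 8)))))
step 2: [if@0] (if (if false then (if false then true else (let v = false in v)) else (true || (0 < 1))) then ((if ((let w = true in (\p.false)) ((\q.(\r.7)) true)) then 7 else (let s = (if false then true else false) in (9 + 5))) + 5) else (let t = (let a = (\b.(b && b)) in false) in (0 * (((\c.1) 4) + ((\d.d) 8)))))
step 3: [if@0] (if (true || (0 < 1)) then ((if ((let w = true in (\p.false)) ((\q.(\r.7)) true)) then 7 else (let s = (if false then true else false) in (9 + 5))) + 5) else (let t = (let a = (\b.(b && b)) in false) in (0 * (((\c.1) 4) + ((\d.d) 8)))))
step 4: [delta@0.1] (if (true || true) then ((if ((let w = true in (\p.false)) ((\q.(\r.7)) true)) then 7 else (let s = (if false then true else false) in (9 + 5))) + 5) else (let t = (let a = (\b.(b && b)) in false) in (0 * (((\c.1) 4) + ((\d.d) 8)))))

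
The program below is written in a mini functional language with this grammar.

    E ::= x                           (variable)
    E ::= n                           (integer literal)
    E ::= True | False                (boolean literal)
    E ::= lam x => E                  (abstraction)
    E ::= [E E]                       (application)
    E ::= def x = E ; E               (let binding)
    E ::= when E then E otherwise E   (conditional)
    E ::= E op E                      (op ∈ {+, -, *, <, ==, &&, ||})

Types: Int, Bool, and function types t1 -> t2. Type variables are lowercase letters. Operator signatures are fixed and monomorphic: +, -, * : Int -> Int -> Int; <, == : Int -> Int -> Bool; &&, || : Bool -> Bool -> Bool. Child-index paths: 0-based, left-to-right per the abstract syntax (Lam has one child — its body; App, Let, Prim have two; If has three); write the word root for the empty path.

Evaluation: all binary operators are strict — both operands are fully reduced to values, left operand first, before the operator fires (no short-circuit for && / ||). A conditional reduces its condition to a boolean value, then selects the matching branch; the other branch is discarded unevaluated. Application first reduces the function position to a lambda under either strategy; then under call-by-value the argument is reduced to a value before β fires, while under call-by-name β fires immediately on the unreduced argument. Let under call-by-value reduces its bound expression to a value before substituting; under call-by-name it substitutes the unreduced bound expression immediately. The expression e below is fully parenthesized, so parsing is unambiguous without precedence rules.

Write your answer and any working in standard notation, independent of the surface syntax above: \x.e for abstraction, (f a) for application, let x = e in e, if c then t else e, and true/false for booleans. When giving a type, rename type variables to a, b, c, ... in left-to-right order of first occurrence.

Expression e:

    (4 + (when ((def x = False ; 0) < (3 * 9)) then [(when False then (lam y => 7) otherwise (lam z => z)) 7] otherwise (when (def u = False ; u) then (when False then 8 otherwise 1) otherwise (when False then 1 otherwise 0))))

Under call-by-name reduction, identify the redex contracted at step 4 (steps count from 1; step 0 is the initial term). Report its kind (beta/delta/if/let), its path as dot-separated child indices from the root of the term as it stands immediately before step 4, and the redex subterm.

Trace:
step 0: (4 + (if ((let x = false in 0) < (3 * 9)) then ((if false then (\y.7) else (\z.z)) 7) else (if (let u = false in u) then (if false then 8 else 1) else (if false then 1 else 0))))
step 1: [let@1.0.0] (4 + (if (0 < (3 * 9)) then ((if false then (\y.7) else (\z.z)) 7) else (if (let u = false in u) then (if false then 8 else 1) else (if false then 1 else 0))))
step 2: [delta@1.0.1] (4 + (if (0 < 27) then ((if false then (\y.7) else (\z.z)) 7) else (if (let u = false in u) then (if false then 8 else 1) else (if false then 1 else 0))))
step 3: [delta@1.0] (4 + (if true then ((if false then (\y.7) else (\z.z)) 7) else (if (let u = false in u) then (if false then 8 else 1) else (if false then 1 else 0))))
step 4: [if@1] (4 + ((if false then (\y.7) else (\z.z)) 7))

Answer: if at 1 : (if true then ((if false then (\y.7) else (\z.z)) 7) else (if (let u = false in u) then (if false then 8 else 1) else (if false then 1 else 0)))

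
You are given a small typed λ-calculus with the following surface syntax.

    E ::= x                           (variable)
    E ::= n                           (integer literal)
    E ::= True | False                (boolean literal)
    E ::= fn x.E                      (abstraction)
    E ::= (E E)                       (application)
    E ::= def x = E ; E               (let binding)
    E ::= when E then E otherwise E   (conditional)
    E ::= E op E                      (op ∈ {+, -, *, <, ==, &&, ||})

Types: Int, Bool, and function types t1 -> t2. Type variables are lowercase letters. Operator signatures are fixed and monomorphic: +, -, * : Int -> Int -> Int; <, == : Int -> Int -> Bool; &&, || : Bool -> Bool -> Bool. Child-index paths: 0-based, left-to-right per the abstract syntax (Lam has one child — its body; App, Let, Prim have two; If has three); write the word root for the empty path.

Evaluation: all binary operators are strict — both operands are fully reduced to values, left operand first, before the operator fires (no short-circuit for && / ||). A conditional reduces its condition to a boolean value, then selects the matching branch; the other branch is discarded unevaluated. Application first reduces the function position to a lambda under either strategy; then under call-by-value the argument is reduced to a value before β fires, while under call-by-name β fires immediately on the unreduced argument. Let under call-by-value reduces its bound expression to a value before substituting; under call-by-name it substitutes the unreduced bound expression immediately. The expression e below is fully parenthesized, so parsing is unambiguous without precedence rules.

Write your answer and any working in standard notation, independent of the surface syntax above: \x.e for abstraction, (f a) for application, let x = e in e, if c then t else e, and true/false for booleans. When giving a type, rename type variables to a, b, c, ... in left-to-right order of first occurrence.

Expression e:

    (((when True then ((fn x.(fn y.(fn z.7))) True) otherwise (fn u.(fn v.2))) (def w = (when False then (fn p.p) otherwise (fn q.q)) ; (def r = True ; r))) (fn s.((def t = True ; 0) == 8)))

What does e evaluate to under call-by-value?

Trace:
step 0: (((if true then ((\x.(\y.(\z.7))) true) else (\u.(\v.2))) (let w = (if false then (\p.p) else (\q.q)) in (let r = true in r))) (\s.((let t = true in 0) == 8)))
step 1: [if@0.0] ((((\x.(\y.(\z.7))) true) (let w = (if false then (\p.p) else (\q.q)) in (let r = true in r))) (\s.((let t = true in 0) == 8)))
step 2: [beta@0.0] (((\y.(\z.7)) (let w = (if false then (\p.p) else (\q.q)) in (let r = true in r))) (\s.((let t = true in 0) == 8)))
step 3: [if@0.1.0] (((\y.(\z.7)) (let w = (\q.q) in (let r = true in r))) (\s.((let t = true in 0) == 8)))
step 4: [let@0.1] (((\y.(\z.7)) (let r = true in r)) (\s.((let t = true in 0) == 8)))
step 5: [let@0.1] (((\y.(\z.7)) true) (\s.((let t = true in 0) == 8)))
step 6: [beta@0] ((\z.7) (\s.((let t = true in 0) == 8)))
step 7: [beta@root] 7

Answer: 7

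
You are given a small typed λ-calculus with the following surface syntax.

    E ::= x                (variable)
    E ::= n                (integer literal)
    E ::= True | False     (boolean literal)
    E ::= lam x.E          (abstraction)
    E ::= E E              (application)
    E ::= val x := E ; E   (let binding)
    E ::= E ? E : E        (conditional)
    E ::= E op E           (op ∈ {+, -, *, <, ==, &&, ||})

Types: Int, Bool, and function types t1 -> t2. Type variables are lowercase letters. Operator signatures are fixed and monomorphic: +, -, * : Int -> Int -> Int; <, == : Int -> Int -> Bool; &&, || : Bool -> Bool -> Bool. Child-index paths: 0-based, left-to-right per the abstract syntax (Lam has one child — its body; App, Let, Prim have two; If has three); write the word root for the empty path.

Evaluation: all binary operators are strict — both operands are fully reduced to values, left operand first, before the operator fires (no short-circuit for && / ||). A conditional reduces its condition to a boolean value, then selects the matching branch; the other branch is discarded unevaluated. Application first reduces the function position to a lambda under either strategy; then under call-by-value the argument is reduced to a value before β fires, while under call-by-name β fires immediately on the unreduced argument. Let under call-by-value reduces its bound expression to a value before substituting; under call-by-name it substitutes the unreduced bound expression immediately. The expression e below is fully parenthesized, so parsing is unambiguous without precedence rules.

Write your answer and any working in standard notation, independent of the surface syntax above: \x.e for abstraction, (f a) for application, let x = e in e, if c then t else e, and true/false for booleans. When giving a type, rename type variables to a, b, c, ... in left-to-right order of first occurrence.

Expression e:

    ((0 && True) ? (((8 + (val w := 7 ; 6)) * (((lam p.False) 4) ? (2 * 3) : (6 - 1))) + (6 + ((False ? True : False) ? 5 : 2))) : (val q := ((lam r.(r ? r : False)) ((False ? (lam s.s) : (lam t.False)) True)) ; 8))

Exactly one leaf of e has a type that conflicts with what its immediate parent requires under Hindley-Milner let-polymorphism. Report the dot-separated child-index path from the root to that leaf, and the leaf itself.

Derivation:
  unify Int ~ Bool
  FAIL: mismatch Int ~ Bool

Answer: 0.0 : 0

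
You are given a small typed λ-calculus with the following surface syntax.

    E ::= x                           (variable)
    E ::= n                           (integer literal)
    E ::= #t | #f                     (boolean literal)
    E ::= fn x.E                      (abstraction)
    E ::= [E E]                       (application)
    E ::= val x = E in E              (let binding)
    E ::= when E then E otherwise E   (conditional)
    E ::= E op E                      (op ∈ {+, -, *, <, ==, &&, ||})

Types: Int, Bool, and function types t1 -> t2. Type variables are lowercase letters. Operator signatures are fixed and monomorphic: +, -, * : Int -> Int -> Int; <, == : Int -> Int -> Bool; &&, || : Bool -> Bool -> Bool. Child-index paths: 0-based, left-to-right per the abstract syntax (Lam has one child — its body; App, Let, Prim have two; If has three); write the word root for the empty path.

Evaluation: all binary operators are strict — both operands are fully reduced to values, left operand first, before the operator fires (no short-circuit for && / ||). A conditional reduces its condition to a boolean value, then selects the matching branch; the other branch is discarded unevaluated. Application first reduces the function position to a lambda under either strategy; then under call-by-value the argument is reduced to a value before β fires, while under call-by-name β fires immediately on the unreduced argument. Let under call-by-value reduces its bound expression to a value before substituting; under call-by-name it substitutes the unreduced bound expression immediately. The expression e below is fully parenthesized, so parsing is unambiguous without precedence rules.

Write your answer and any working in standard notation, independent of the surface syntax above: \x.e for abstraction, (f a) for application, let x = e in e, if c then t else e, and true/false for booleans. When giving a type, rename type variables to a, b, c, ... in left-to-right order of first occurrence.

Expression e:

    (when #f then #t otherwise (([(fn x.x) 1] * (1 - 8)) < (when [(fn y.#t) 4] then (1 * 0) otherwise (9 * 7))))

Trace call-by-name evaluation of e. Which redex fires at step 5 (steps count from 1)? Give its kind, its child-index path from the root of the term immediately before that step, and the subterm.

Answer: beta at 1.0 : ((\y.true) 4)

Derivation:
step 0: (if false then true else ((((\x.x) 1) * (1 - 8)) < (if ((\y.true) 4) then (1 * 0) else (9 * 7))))
step 1: [if@root] ((((\x.x) 1) * (1 - 8)) < (if ((\y.true) 4) then (1 * 0) else (9 * 7)))
step 2: [beta@0.0] ((1 * (1 - 8)) < (if ((\y.true) 4) then (1 * 0) else (9 * 7)))
step 3: [delta@0.1] ((1 * -7) < (if ((\y.true) 4) then (1 * 0) else (9 * 7)))
step 4: [delta@0] (-7 < (if ((\y.true) 4) then (1 * 0) else (9 * 7)))
step 5: [beta@1.0] (-7 < (if true then (1 * 0) else (9 * 7)))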